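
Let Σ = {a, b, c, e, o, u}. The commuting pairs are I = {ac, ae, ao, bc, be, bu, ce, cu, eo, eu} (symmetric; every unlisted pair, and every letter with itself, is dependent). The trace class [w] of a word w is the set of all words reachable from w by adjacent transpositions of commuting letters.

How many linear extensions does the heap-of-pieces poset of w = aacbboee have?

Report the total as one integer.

#0=a has no predecessor
#1=a depends on [0:a]
#2=c has no predecessor
#3=b depends on [1:a]
#4=b depends on [3:b]
#5=o depends on [2:c, 4:b]
#6=e has no predecessor
#7=e depends on [6:e]
sources: [0:a, 2:c, 6:e]
N(rest) = Σ N(rest − s) over sources s of rest; N(one piece) = 1:
  size 1 → [5]=1  [7]=1
  size 2 → [2,5]=1  [4,5]=1  [5,7]=2  [6,7]=1
  size 3 → [2,4,5]=2  [2,5,7]=3  [3,4,5]=1  [4,5,7]=3  [5,6,7]=3
  size 4 → [1,3,4,5]=1  [2,3,4,5]=3  [2,4,5,7]=8  [2,5,6,7]=6  [3,4,5,7]=4  [4,5,6,7]=6
  size 5 → [0,1,3,4,5]=1  [1,2,3,4,5]=4  [1,3,4,5,7]=5  [2,3,4,5,7]=15  [2,4,5,6,7]=20  [3,4,5,6,7]=10
  size 6 → [0,1,2,3,4,5]=5  [0,1,3,4,5,7]=6  [1,2,3,4,5,7]=24  [1,3,4,5,6,7]=15  [2,3,4,5,6,7]=45
  first=0(a) contributes 84
  first=2(c) contributes 21
  first=6(e) contributes 35
|[w]| = 140

140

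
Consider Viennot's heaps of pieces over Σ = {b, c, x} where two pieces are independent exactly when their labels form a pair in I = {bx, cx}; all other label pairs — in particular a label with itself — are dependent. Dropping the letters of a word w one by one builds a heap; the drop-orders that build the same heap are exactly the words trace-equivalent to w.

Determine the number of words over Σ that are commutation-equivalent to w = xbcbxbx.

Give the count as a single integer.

piece 0:x — minimal
piece 1:b — minimal
piece 2:c rests on {1:b}
piece 3:b rests on {2:c}
piece 4:x rests on {0:x}
piece 5:b rests on {3:b}
piece 6:x rests on {4:x}
minimal pieces: {0:x, 1:b}
ways to finish when only these pieces remain (= sum over removing one remaining piece with nothing left below it):
  1 left: {5}→1  {6}→1
  2 left: {3,5}→1  {4,6}→1  {5,6}→2
  3 left: {0,4,6}→1  {2,3,5}→1  {3,5,6}→3  {4,5,6}→3
  4 left: {0,4,5,6}→4  {1,2,3,5}→1  {2,3,5,6}→4  {3,4,5,6}→6
  5 left: {0,3,4,5,6}→10  {1,2,3,5,6}→5  {2,3,4,5,6}→10
  placing 0:x first → 15 extensions
  placing 1:b first → 20 extensions
total linear extensions = 35

35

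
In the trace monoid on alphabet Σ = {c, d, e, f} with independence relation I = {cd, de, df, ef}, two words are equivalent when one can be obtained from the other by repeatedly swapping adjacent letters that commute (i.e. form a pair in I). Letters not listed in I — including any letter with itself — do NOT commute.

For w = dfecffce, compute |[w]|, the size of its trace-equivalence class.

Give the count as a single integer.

piece 0:d — minimal
piece 1:f — minimal
piece 2:e — minimal
piece 3:c rests on {1:f, 2:e}
piece 4:f rests on {3:c}
piece 5:f rests on {4:f}
piece 6:c rests on {5:f}
piece 7:e rests on {6:c}
minimal pieces: {0:d, 1:f, 2:e}
ways to finish when only these pieces remain (= sum over removing one remaining piece with nothing left below it):
  1 left: {0}→1  {7}→1
  2 left: {0,7}→2  {6,7}→1
  3 left: {0,6,7}→3  {5,6,7}→1
  4 left: {0,5,6,7}→4  {4,5,6,7}→1
  5 left: {0,4,5,6,7}→5  {3,4,5,6,7}→1
  6 left: {0,3,4,5,6,7}→6  {1,3,4,5,6,7}→1  {2,3,4,5,6,7}→1
  placing 0:d first → 2 extensions
  placing 1:f first → 7 extensions
  placing 2:e first → 7 extensions
total linear extensions = 16

16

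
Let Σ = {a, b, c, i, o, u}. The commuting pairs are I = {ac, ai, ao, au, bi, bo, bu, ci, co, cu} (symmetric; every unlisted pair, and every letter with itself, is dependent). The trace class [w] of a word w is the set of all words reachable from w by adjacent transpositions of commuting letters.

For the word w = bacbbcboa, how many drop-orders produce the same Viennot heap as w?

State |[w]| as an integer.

piece 0:b — minimal
piece 1:a rests on {0:b}
piece 2:c rests on {0:b}
piece 3:b rests on {1:a, 2:c}
piece 4:b rests on {3:b}
piece 5:c rests on {4:b}
piece 6:b rests on {5:c}
piece 7:o — minimal
piece 8:a rests on {6:b}
minimal pieces: {0:b, 7:o}
ways to finish when only these pieces remain (= sum over removing one remaining piece with nothing left below it):
  1 left: {7}→1  {8}→1
  2 left: {6,8}→1  {7,8}→2
  3 left: {5,6,8}→1  {6,7,8}→3
  4 left: {4,5,6,8}→1  {5,6,7,8}→4
  5 left: {3,4,5,6,8}→1  {4,5,6,7,8}→5
  6 left: {1,3,4,5,6,8}→1  {2,3,4,5,6,8}→1  {3,4,5,6,7,8}→6
  7 left: {1,2,3,4,5,6,8}→2  {1,3,4,5,6,7,8}→7  {2,3,4,5,6,7,8}→7
  placing 0:b first → 16 extensions
  placing 7:o first → 2 extensions
total linear extensions = 18

18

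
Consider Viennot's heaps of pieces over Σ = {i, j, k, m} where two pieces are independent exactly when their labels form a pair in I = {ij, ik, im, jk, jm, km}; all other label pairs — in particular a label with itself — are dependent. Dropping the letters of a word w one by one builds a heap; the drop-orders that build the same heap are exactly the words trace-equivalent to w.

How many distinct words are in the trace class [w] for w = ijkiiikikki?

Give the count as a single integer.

#0=i has no predecessor
#1=j has no predecessor
#2=k has no predecessor
#3=i depends on [0:i]
#4=i depends on [3:i]
#5=i depends on [4:i]
#6=k depends on [2:k]
#7=i depends on [5:i]
#8=k depends on [6:k]
#9=k depends on [8:k]
#10=i depends on [7:i]
sources: [0:i, 1:j, 2:k]
N(rest) = Σ N(rest − s) over sources s of rest; N(one piece) = 1:
  size 1 → [1]=1  [9]=1  [10]=1
  size 2 → [1,9]=2  [1,10]=2  [7,10]=1  [8,9]=1  [9,10]=2
  size 3 → [1,7,10]=3  [1,8,9]=3  [1,9,10]=6  [5,7,10]=1  [6,8,9]=1  [7,9,10]=3  [8,9,10]=3
  size 4 → [1,5,7,10]=4  [1,6,8,9]=4  [1,7,9,10]=12  [1,8,9,10]=12  [2,6,8,9]=1  [4,5,7,10]=1  [5,7,9,10]=4  [6,8,9,10]=4  [7,8,9,10]=6
  size 5 → [1,2,6,8,9]=5  [1,4,5,7,10]=5  [1,5,7,9,10]=20  [1,6,8,9,10]=20  [1,7,8,9,10]=30  [2,6,8,9,10]=5  [3,4,5,7,10]=1  [4,5,7,9,10]=5  [5,7,8,9,10]=10  [6,7,8,9,10]=10
  size 6 → [0,3,4,5,7,10]=1  [1,2,6,8,9,10]=30  [1,3,4,5,7,10]=6  [1,4,5,7,9,10]=30  [1,5,7,8,9,10]=60  [1,6,7,8,9,10]=60  [2,6,7,8,9,10]=15  [3,4,5,7,9,10]=6  [4,5,7,8,9,10]=15  [5,6,7,8,9,10]=20
  size 7 → [0,1,3,4,5,7,10]=7  [0,3,4,5,7,9,10]=7  [1,2,6,7,8,9,10]=105  [1,3,4,5,7,9,10]=42  [1,4,5,7,8,9,10]=105  [1,5,6,7,8,9,10]=140  [2,5,6,7,8,9,10]=35  [3,4,5,7,8,9,10]=21  [4,5,6,7,8,9,10]=35
  size 8 → [0,1,3,4,5,7,9,10]=56  [0,3,4,5,7,8,9,10]=28  [1,2,5,6,7,8,9,10]=280  [1,3,4,5,7,8,9,10]=168  [1,4,5,6,7,8,9,10]=280  [2,4,5,6,7,8,9,10]=70  [3,4,5,6,7,8,9,10]=56
  size 9 → [0,1,3,4,5,7,8,9,10]=252  [0,3,4,5,6,7,8,9,10]=84  [1,2,4,5,6,7,8,9,10]=630  [1,3,4,5,6,7,8,9,10]=504  [2,3,4,5,6,7,8,9,10]=126
  first=0(i) contributes 1260
  first=1(j) contributes 210
  first=2(k) contributes 840
|[w]| = 2310

2310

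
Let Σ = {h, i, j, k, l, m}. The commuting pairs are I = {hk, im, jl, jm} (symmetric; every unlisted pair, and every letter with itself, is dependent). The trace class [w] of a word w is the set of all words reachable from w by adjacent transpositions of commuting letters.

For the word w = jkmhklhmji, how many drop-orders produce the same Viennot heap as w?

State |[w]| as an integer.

0(j) covers ∅
1(k) covers 0:j
2(m) covers 1:k
3(h) covers 2:m
4(k) covers 2:m
5(l) covers 3:h, 4:k
6(h) covers 5:l
7(m) covers 6:h
8(j) covers 6:h
9(i) covers 8:j
floor of heap: 0:j
completions by unplaced set U, small U first (add the entries for U minus each lowest piece of U):
  |U|=1: {7}:1  {9}:1
  |U|=2: {7,9}:2  {8,9}:1
  |U|=3: {7,8,9}:3
  |U|=4: {6,7,8,9}:3
  |U|=5: {5,6,7,8,9}:3
  |U|=6: {3,5,6,7,8,9}:3  {4,5,6,7,8,9}:3
  |U|=7: {3,4,5,6,7,8,9}:6
  |U|=8: {2,3,4,5,6,7,8,9}:6
  start at 0(j): 6

6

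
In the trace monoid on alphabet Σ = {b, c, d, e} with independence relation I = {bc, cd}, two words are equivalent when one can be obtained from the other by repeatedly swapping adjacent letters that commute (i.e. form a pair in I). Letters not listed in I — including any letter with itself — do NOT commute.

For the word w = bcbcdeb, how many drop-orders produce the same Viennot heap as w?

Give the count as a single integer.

0(b) covers ∅
1(c) covers ∅
2(b) covers 0:b
3(c) covers 1:c
4(d) covers 2:b
5(e) covers 3:c, 4:d
6(b) covers 5:e
floor of heap: 0:b, 1:c
completions by unplaced set U, small U first (add the entries for U minus each lowest piece of U):
  |U|=1: {6}:1
  |U|=2: {5,6}:1
  |U|=3: {3,5,6}:1  {4,5,6}:1
  |U|=4: {1,3,5,6}:1  {2,4,5,6}:1  {3,4,5,6}:2
  |U|=5: {0,2,4,5,6}:1  {1,3,4,5,6}:3  {2,3,4,5,6}:3
  start at 0(b): 6
  start at 1(c): 4
sum over floor = 10

10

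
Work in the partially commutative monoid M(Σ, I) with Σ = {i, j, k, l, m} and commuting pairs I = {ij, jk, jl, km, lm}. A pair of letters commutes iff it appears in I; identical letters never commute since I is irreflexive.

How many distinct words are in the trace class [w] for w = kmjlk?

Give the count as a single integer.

10

#0=k has no predecessor
#1=m has no predecessor
#2=j depends on [1:m]
#3=l depends on [0:k]
#4=k depends on [3:l]
sources: [0:k, 1:m]
N(rest) = Σ N(rest − s) over sources s of rest; N(one piece) = 1:
  size 1 → [2]=1  [4]=1
  size 2 → [1,2]=1  [2,4]=2  [3,4]=1
  size 3 → [0,3,4]=1  [1,2,4]=3  [2,3,4]=3
  first=0(k) contributes 6
  first=1(m) contributes 4
|[w]| = 10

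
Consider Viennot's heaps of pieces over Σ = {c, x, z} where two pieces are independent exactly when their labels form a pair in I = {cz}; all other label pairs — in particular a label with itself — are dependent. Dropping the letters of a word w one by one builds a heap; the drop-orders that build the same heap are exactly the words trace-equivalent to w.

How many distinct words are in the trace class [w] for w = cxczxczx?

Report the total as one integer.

4

0(c) covers ∅
1(x) covers 0:c
2(c) covers 1:x
3(z) covers 1:x
4(x) covers 2:c, 3:z
5(c) covers 4:x
6(z) covers 4:x
7(x) covers 5:c, 6:z
floor of heap: 0:c
completions by unplaced set U, small U first (add the entries for U minus each lowest piece of U):
  |U|=1: {7}:1
  |U|=2: {5,7}:1  {6,7}:1
  |U|=3: {5,6,7}:2
  |U|=4: {4,5,6,7}:2
  |U|=5: {2,4,5,6,7}:2  {3,4,5,6,7}:2
  |U|=6: {2,3,4,5,6,7}:4
  start at 0(c): 4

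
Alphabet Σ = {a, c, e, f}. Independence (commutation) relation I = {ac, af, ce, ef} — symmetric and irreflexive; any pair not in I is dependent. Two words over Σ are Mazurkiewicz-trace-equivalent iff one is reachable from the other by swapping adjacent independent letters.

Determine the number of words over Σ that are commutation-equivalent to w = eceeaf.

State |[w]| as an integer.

15

0(e) covers ∅
1(c) covers ∅
2(e) covers 0:e
3(e) covers 2:e
4(a) covers 3:e
5(f) covers 1:c
floor of heap: 0:e, 1:c
completions by unplaced set U, small U first (add the entries for U minus each lowest piece of U):
  |U|=1: {4}:1  {5}:1
  |U|=2: {1,5}:1  {3,4}:1  {4,5}:2
  |U|=3: {1,4,5}:3  {2,3,4}:1  {3,4,5}:3
  |U|=4: {0,2,3,4}:1  {1,3,4,5}:6  {2,3,4,5}:4
  start at 0(e): 10
  start at 1(c): 5
sum over floor = 15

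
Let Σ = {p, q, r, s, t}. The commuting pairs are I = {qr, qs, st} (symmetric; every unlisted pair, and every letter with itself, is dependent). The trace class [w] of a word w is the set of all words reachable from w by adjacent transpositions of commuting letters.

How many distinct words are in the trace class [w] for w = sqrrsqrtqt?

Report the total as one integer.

#0=s has no predecessor
#1=q has no predecessor
#2=r depends on [0:s]
#3=r depends on [2:r]
#4=s depends on [3:r]
#5=q depends on [1:q]
#6=r depends on [4:s]
#7=t depends on [5:q, 6:r]
#8=q depends on [7:t]
#9=t depends on [8:q]
sources: [0:s, 1:q]
N(rest) = Σ N(rest − s) over sources s of rest; N(one piece) = 1:
  size 1 → [9]=1
  size 2 → [8,9]=1
  size 3 → [7,8,9]=1
  size 4 → [5,7,8,9]=1  [6,7,8,9]=1
  size 5 → [1,5,7,8,9]=1  [4,6,7,8,9]=1  [5,6,7,8,9]=2
  size 6 → [1,5,6,7,8,9]=3  [3,4,6,7,8,9]=1  [4,5,6,7,8,9]=3
  size 7 → [1,4,5,6,7,8,9]=6  [2,3,4,6,7,8,9]=1  [3,4,5,6,7,8,9]=4
  size 8 → [0,2,3,4,6,7,8,9]=1  [1,3,4,5,6,7,8,9]=10  [2,3,4,5,6,7,8,9]=5
  first=0(s) contributes 15
  first=1(q) contributes 6
|[w]| = 21

21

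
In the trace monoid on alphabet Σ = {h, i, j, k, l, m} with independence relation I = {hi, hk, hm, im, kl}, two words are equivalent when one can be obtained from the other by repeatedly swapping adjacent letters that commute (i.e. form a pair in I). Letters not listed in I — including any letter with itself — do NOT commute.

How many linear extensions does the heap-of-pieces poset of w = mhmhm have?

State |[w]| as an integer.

10

#0=m has no predecessor
#1=h has no predecessor
#2=m depends on [0:m]
#3=h depends on [1:h]
#4=m depends on [2:m]
sources: [0:m, 1:h]
N(rest) = Σ N(rest − s) over sources s of rest; N(one piece) = 1:
  size 1 → [3]=1  [4]=1
  size 2 → [1,3]=1  [2,4]=1  [3,4]=2
  size 3 → [0,2,4]=1  [1,3,4]=3  [2,3,4]=3
  first=0(m) contributes 6
  first=1(h) contributes 4
|[w]| = 10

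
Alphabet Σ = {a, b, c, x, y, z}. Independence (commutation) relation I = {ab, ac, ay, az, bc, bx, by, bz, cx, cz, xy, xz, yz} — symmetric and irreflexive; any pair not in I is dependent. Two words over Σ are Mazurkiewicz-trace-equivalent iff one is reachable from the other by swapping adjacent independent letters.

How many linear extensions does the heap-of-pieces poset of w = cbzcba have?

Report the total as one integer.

180

0(c) covers ∅
1(b) covers ∅
2(z) covers ∅
3(c) covers 0:c
4(b) covers 1:b
5(a) covers ∅
floor of heap: 0:c, 1:b, 2:z, 5:a
completions by unplaced set U, small U first (add the entries for U minus each lowest piece of U):
  |U|=1: {2}:1  {3}:1  {4}:1  {5}:1
  |U|=2: {0,3}:1  {1,4}:1  {2,3}:2  {2,4}:2  {2,5}:2  {3,4}:2  {3,5}:2  {4,5}:2
  |U|=3: {0,2,3}:3  {0,3,4}:3  {0,3,5}:3  {1,2,4}:3  {1,3,4}:3  {1,4,5}:3  {2,3,4}:6  {2,3,5}:6  {2,4,5}:6  {3,4,5}:6
  |U|=4: {0,1,3,4}:6  {0,2,3,4}:12  {0,2,3,5}:12  {0,3,4,5}:12  {1,2,3,4}:12  {1,2,4,5}:12  {1,3,4,5}:12  {2,3,4,5}:24
  start at 0(c): 60
  start at 1(b): 60
  start at 2(z): 30
  start at 5(a): 30
sum over floor = 180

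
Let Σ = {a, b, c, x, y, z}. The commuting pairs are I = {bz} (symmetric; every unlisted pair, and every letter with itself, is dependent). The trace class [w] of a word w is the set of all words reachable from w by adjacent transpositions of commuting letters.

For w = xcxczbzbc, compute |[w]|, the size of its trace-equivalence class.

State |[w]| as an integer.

6

drop 0:x onto floor
drop 1:c onto {0:x}
drop 2:x onto {1:c}
drop 3:c onto {2:x}
drop 4:z onto {3:c}
drop 5:b onto {3:c}
drop 6:z onto {4:z}
drop 7:b onto {5:b}
drop 8:c onto {6:z, 7:b}
ground layer = {0:x}
drop-orders for the pieces not yet dropped (sum over which currently-grounded one goes next):
  1 to go: {8} 1
  2 to go: {6,8} 1  {7,8} 1
  3 to go: {4,6,8} 1  {5,7,8} 1  {6,7,8} 2
  4 to go: {4,6,7,8} 3  {5,6,7,8} 3
  5 to go: {4,5,6,7,8} 6
  6 to go: {3,4,5,6,7,8} 6
  7 to go: {2,3,4,5,6,7,8} 6
  if 0:x drops first: 6 orders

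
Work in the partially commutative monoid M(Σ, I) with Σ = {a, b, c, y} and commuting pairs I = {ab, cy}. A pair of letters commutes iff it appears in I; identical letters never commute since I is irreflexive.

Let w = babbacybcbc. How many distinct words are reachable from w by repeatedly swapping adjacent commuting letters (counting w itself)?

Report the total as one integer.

0(b) covers ∅
1(a) covers ∅
2(b) covers 0:b
3(b) covers 2:b
4(a) covers 1:a
5(c) covers 3:b, 4:a
6(y) covers 3:b, 4:a
7(b) covers 5:c, 6:y
8(c) covers 7:b
9(b) covers 8:c
10(c) covers 9:b
floor of heap: 0:b, 1:a
completions by unplaced set U, small U first (add the entries for U minus each lowest piece of U):
  |U|=1: {10}:1
  |U|=2: {9,10}:1
  |U|=3: {8,9,10}:1
  |U|=4: {7,8,9,10}:1
  |U|=5: {5,7,8,9,10}:1  {6,7,8,9,10}:1
  |U|=6: {5,6,7,8,9,10}:2
  |U|=7: {3,5,6,7,8,9,10}:2  {4,5,6,7,8,9,10}:2
  |U|=8: {1,4,5,6,7,8,9,10}:2  {2,3,5,6,7,8,9,10}:2  {3,4,5,6,7,8,9,10}:4
  |U|=9: {0,2,3,5,6,7,8,9,10}:2  {1,3,4,5,6,7,8,9,10}:6  {2,3,4,5,6,7,8,9,10}:6
  start at 0(b): 12
  start at 1(a): 8
sum over floor = 20

20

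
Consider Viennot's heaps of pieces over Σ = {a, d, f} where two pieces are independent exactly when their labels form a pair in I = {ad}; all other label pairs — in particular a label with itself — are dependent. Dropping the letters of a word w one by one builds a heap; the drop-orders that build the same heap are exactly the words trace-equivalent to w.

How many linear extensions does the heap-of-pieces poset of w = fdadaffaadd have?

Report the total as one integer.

0(f) covers ∅
1(d) covers 0:f
2(a) covers 0:f
3(d) covers 1:d
4(a) covers 2:a
5(f) covers 3:d, 4:a
6(f) covers 5:f
7(a) covers 6:f
8(a) covers 7:a
9(d) covers 6:f
10(d) covers 9:d
floor of heap: 0:f
completions by unplaced set U, small U first (add the entries for U minus each lowest piece of U):
  |U|=1: {8}:1  {10}:1
  |U|=2: {7,8}:1  {8,10}:2  {9,10}:1
  |U|=3: {7,8,10}:3  {8,9,10}:3
  |U|=4: {7,8,9,10}:6
  |U|=5: {6,7,8,9,10}:6
  |U|=6: {5,6,7,8,9,10}:6
  |U|=7: {3,5,6,7,8,9,10}:6  {4,5,6,7,8,9,10}:6
  |U|=8: {1,3,5,6,7,8,9,10}:6  {2,4,5,6,7,8,9,10}:6  {3,4,5,6,7,8,9,10}:12
  |U|=9: {1,3,4,5,6,7,8,9,10}:18  {2,3,4,5,6,7,8,9,10}:18
  start at 0(f): 36

36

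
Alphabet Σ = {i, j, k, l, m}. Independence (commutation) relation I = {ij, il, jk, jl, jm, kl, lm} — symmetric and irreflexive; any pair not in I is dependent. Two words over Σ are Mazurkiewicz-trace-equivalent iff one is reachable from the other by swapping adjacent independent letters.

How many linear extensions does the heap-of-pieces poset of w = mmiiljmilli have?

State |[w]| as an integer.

1320

#0=m has no predecessor
#1=m depends on [0:m]
#2=i depends on [1:m]
#3=i depends on [2:i]
#4=l has no predecessor
#5=j has no predecessor
#6=m depends on [3:i]
#7=i depends on [6:m]
#8=l depends on [4:l]
#9=l depends on [8:l]
#10=i depends on [7:i]
sources: [0:m, 4:l, 5:j]
N(rest) = Σ N(rest − s) over sources s of rest; N(one piece) = 1:
  size 1 → [5]=1  [9]=1  [10]=1
  size 2 → [5,9]=2  [5,10]=2  [7,10]=1  [8,9]=1  [9,10]=2
  size 3 → [4,8,9]=1  [5,7,10]=3  [5,8,9]=3  [5,9,10]=6  [6,7,10]=1  [7,9,10]=3  [8,9,10]=3
  size 4 → [3,6,7,10]=1  [4,5,8,9]=4  [4,8,9,10]=4  [5,6,7,10]=4  [5,7,9,10]=12  [5,8,9,10]=12  [6,7,9,10]=4  [7,8,9,10]=6
  size 5 → [2,3,6,7,10]=1  [3,5,6,7,10]=5  [3,6,7,9,10]=5  [4,5,8,9,10]=20  [4,7,8,9,10]=10  [5,6,7,9,10]=20  [5,7,8,9,10]=30  [6,7,8,9,10]=10
  size 6 → [1,2,3,6,7,10]=1  [2,3,5,6,7,10]=6  [2,3,6,7,9,10]=6  [3,5,6,7,9,10]=30  [3,6,7,8,9,10]=15  [4,5,7,8,9,10]=60  [4,6,7,8,9,10]=20  [5,6,7,8,9,10]=60
  size 7 → [0,1,2,3,6,7,10]=1  [1,2,3,5,6,7,10]=7  [1,2,3,6,7,9,10]=7  [2,3,5,6,7,9,10]=42  [2,3,6,7,8,9,10]=21  [3,4,6,7,8,9,10]=35  [3,5,6,7,8,9,10]=105  [4,5,6,7,8,9,10]=140
  size 8 → [0,1,2,3,5,6,7,10]=8  [0,1,2,3,6,7,9,10]=8  [1,2,3,5,6,7,9,10]=56  [1,2,3,6,7,8,9,10]=28  [2,3,4,6,7,8,9,10]=56  [2,3,5,6,7,8,9,10]=168  [3,4,5,6,7,8,9,10]=280
  size 9 → [0,1,2,3,5,6,7,9,10]=72  [0,1,2,3,6,7,8,9,10]=36  [1,2,3,4,6,7,8,9,10]=84  [1,2,3,5,6,7,8,9,10]=252  [2,3,4,5,6,7,8,9,10]=504
  first=0(m) contributes 840
  first=4(l) contributes 360
  first=5(j) contributes 120
|[w]| = 1320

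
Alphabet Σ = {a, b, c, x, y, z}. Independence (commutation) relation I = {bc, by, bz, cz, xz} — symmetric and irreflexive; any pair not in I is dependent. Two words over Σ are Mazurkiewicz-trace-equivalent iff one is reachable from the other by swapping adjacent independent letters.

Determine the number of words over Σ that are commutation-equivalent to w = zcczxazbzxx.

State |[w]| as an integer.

#0=z has no predecessor
#1=c has no predecessor
#2=c depends on [1:c]
#3=z depends on [0:z]
#4=x depends on [2:c]
#5=a depends on [3:z, 4:x]
#6=z depends on [5:a]
#7=b depends on [5:a]
#8=z depends on [6:z]
#9=x depends on [7:b]
#10=x depends on [9:x]
sources: [0:z, 1:c]
N(rest) = Σ N(rest − s) over sources s of rest; N(one piece) = 1:
  size 1 → [8]=1  [10]=1
  size 2 → [6,8]=1  [8,10]=2  [9,10]=1
  size 3 → [6,8,10]=3  [7,9,10]=1  [8,9,10]=3
  size 4 → [6,8,9,10]=6  [7,8,9,10]=4
  size 5 → [6,7,8,9,10]=10
  size 6 → [5,6,7,8,9,10]=10
  size 7 → [3,5,6,7,8,9,10]=10  [4,5,6,7,8,9,10]=10
  size 8 → [0,3,5,6,7,8,9,10]=10  [2,4,5,6,7,8,9,10]=10  [3,4,5,6,7,8,9,10]=20
  size 9 → [0,3,4,5,6,7,8,9,10]=30  [1,2,4,5,6,7,8,9,10]=10  [2,3,4,5,6,7,8,9,10]=30
  first=0(z) contributes 40
  first=1(c) contributes 60
|[w]| = 100

100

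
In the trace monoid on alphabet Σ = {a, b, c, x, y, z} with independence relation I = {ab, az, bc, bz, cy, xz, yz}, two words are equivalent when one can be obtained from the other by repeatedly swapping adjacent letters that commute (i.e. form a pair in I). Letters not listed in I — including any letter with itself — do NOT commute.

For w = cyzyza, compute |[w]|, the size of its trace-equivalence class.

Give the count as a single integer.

19

0(c) covers ∅
1(y) covers ∅
2(z) covers 0:c
3(y) covers 1:y
4(z) covers 2:z
5(a) covers 0:c, 3:y
floor of heap: 0:c, 1:y
completions by unplaced set U, small U first (add the entries for U minus each lowest piece of U):
  |U|=1: {4}:1  {5}:1
  |U|=2: {2,4}:1  {3,5}:1  {4,5}:2
  |U|=3: {1,3,5}:1  {2,4,5}:3  {3,4,5}:3
  |U|=4: {0,2,4,5}:3  {1,3,4,5}:4  {2,3,4,5}:6
  start at 0(c): 10
  start at 1(y): 9
sum over floor = 19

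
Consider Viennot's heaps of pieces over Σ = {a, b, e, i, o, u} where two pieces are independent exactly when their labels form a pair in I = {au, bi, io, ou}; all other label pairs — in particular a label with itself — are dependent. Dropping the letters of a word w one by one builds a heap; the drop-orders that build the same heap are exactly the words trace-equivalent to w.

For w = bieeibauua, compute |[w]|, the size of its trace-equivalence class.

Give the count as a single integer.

#0=b has no predecessor
#1=i has no predecessor
#2=e depends on [0:b, 1:i]
#3=e depends on [2:e]
#4=i depends on [3:e]
#5=b depends on [3:e]
#6=a depends on [4:i, 5:b]
#7=u depends on [4:i, 5:b]
#8=u depends on [7:u]
#9=a depends on [6:a]
sources: [0:b, 1:i]
N(rest) = Σ N(rest − s) over sources s of rest; N(one piece) = 1:
  size 1 → [8]=1  [9]=1
  size 2 → [6,9]=1  [7,8]=1  [8,9]=2
  size 3 → [6,8,9]=3  [7,8,9]=3
  size 4 → [6,7,8,9]=6
  size 5 → [4,6,7,8,9]=6  [5,6,7,8,9]=6
  size 6 → [4,5,6,7,8,9]=12
  size 7 → [3,4,5,6,7,8,9]=12
  size 8 → [2,3,4,5,6,7,8,9]=12
  first=0(b) contributes 12
  first=1(i) contributes 12
|[w]| = 24

24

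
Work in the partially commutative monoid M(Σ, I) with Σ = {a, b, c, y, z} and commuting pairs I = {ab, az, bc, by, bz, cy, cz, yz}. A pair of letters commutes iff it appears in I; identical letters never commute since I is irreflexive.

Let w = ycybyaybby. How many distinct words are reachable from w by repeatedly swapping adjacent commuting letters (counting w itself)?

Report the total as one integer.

0(y) covers ∅
1(c) covers ∅
2(y) covers 0:y
3(b) covers ∅
4(y) covers 2:y
5(a) covers 1:c, 4:y
6(y) covers 5:a
7(b) covers 3:b
8(b) covers 7:b
9(y) covers 6:y
floor of heap: 0:y, 1:c, 3:b
completions by unplaced set U, small U first (add the entries for U minus each lowest piece of U):
  |U|=1: {8}:1  {9}:1
  |U|=2: {6,9}:1  {7,8}:1  {8,9}:2
  |U|=3: {3,7,8}:1  {5,6,9}:1  {6,8,9}:3  {7,8,9}:3
  |U|=4: {1,5,6,9}:1  {3,7,8,9}:4  {4,5,6,9}:1  {5,6,8,9}:4  {6,7,8,9}:6
  |U|=5: {1,4,5,6,9}:2  {1,5,6,8,9}:5  {2,4,5,6,9}:1  {3,6,7,8,9}:10  {4,5,6,8,9}:5  {5,6,7,8,9}:10
  |U|=6: {0,2,4,5,6,9}:1  {1,2,4,5,6,9}:3  {1,4,5,6,8,9}:12  {1,5,6,7,8,9}:15  {2,4,5,6,8,9}:6  {3,5,6,7,8,9}:20  {4,5,6,7,8,9}:15
  |U|=7: {0,1,2,4,5,6,9}:4  {0,2,4,5,6,8,9}:7  {1,2,4,5,6,8,9}:21  {1,3,5,6,7,8,9}:35  {1,4,5,6,7,8,9}:42  {2,4,5,6,7,8,9}:21  {3,4,5,6,7,8,9}:35
  |U|=8: {0,1,2,4,5,6,8,9}:32  {0,2,4,5,6,7,8,9}:28  {1,2,4,5,6,7,8,9}:84  {1,3,4,5,6,7,8,9}:112  {2,3,4,5,6,7,8,9}:56
  start at 0(y): 252
  start at 1(c): 84
  start at 3(b): 144
sum over floor = 480

480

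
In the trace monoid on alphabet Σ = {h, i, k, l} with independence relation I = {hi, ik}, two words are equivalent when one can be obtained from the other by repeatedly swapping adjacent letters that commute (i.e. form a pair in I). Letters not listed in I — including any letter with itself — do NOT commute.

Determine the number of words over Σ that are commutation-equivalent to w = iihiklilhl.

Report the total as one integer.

#0=i has no predecessor
#1=i depends on [0:i]
#2=h has no predecessor
#3=i depends on [1:i]
#4=k depends on [2:h]
#5=l depends on [3:i, 4:k]
#6=i depends on [5:l]
#7=l depends on [6:i]
#8=h depends on [7:l]
#9=l depends on [8:h]
sources: [0:i, 2:h]
N(rest) = Σ N(rest − s) over sources s of rest; N(one piece) = 1:
  size 1 → [9]=1
  size 2 → [8,9]=1
  size 3 → [7,8,9]=1
  size 4 → [6,7,8,9]=1
  size 5 → [5,6,7,8,9]=1
  size 6 → [3,5,6,7,8,9]=1  [4,5,6,7,8,9]=1
  size 7 → [1,3,5,6,7,8,9]=1  [2,4,5,6,7,8,9]=1  [3,4,5,6,7,8,9]=2
  size 8 → [0,1,3,5,6,7,8,9]=1  [1,3,4,5,6,7,8,9]=3  [2,3,4,5,6,7,8,9]=3
  first=0(i) contributes 6
  first=2(h) contributes 4
|[w]| = 10

10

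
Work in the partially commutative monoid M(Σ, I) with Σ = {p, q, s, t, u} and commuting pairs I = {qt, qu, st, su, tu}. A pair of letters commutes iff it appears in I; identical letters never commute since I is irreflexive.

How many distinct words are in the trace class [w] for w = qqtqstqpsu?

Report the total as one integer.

drop 0:q onto floor
drop 1:q onto {0:q}
drop 2:t onto floor
drop 3:q onto {1:q}
drop 4:s onto {3:q}
drop 5:t onto {2:t}
drop 6:q onto {4:s}
drop 7:p onto {5:t, 6:q}
drop 8:s onto {7:p}
drop 9:u onto {7:p}
ground layer = {0:q, 2:t}
drop-orders for the pieces not yet dropped (sum over which currently-grounded one goes next):
  1 to go: {8} 1  {9} 1
  2 to go: {8,9} 2
  3 to go: {7,8,9} 2
  4 to go: {5,7,8,9} 2  {6,7,8,9} 2
  5 to go: {2,5,7,8,9} 2  {4,6,7,8,9} 2  {5,6,7,8,9} 4
  6 to go: {2,5,6,7,8,9} 6  {3,4,6,7,8,9} 2  {4,5,6,7,8,9} 6
  7 to go: {1,3,4,6,7,8,9} 2  {2,4,5,6,7,8,9} 12  {3,4,5,6,7,8,9} 8
  8 to go: {0,1,3,4,6,7,8,9} 2  {1,3,4,5,6,7,8,9} 10  {2,3,4,5,6,7,8,9} 20
  if 0:q drops first: 30 orders
  if 2:t drops first: 12 orders
heap linearizations: 42

42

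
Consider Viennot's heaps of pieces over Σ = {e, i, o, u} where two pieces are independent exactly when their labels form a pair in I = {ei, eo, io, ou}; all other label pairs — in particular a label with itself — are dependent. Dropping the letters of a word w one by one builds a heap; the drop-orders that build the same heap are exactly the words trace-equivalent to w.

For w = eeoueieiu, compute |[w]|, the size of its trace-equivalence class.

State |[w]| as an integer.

piece 0:e — minimal
piece 1:e rests on {0:e}
piece 2:o — minimal
piece 3:u rests on {1:e}
piece 4:e rests on {3:u}
piece 5:i rests on {3:u}
piece 6:e rests on {4:e}
piece 7:i rests on {5:i}
piece 8:u rests on {6:e, 7:i}
minimal pieces: {0:e, 2:o}
ways to finish when only these pieces remain (= sum over removing one remaining piece with nothing left below it):
  1 left: {2}→1  {8}→1
  2 left: {2,8}→2  {6,8}→1  {7,8}→1
  3 left: {2,6,8}→3  {2,7,8}→3  {4,6,8}→1  {5,7,8}→1  {6,7,8}→2
  4 left: {2,4,6,8}→4  {2,5,7,8}→4  {2,6,7,8}→8  {4,6,7,8}→3  {5,6,7,8}→3
  5 left: {2,4,6,7,8}→15  {2,5,6,7,8}→15  {4,5,6,7,8}→6
  6 left: {2,4,5,6,7,8}→36  {3,4,5,6,7,8}→6
  7 left: {1,3,4,5,6,7,8}→6  {2,3,4,5,6,7,8}→42
  placing 0:e first → 48 extensions
  placing 2:o first → 6 extensions
total linear extensions = 54

54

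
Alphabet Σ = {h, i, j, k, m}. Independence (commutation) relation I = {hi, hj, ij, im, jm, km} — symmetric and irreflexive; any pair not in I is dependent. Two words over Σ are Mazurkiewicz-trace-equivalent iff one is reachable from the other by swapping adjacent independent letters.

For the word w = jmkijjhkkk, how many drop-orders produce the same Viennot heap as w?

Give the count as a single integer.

54

0(j) covers ∅
1(m) covers ∅
2(k) covers 0:j
3(i) covers 2:k
4(j) covers 2:k
5(j) covers 4:j
6(h) covers 1:m, 2:k
7(k) covers 3:i, 5:j, 6:h
8(k) covers 7:k
9(k) covers 8:k
floor of heap: 0:j, 1:m
completions by unplaced set U, small U first (add the entries for U minus each lowest piece of U):
  |U|=1: {9}:1
  |U|=2: {8,9}:1
  |U|=3: {7,8,9}:1
  |U|=4: {3,7,8,9}:1  {5,7,8,9}:1  {6,7,8,9}:1
  |U|=5: {1,6,7,8,9}:1  {3,5,7,8,9}:2  {3,6,7,8,9}:2  {4,5,7,8,9}:1  {5,6,7,8,9}:2
  |U|=6: {1,3,6,7,8,9}:3  {1,5,6,7,8,9}:3  {3,4,5,7,8,9}:3  {3,5,6,7,8,9}:6  {4,5,6,7,8,9}:3
  |U|=7: {1,3,5,6,7,8,9}:12  {1,4,5,6,7,8,9}:6  {3,4,5,6,7,8,9}:12
  |U|=8: {1,3,4,5,6,7,8,9}:30  {2,3,4,5,6,7,8,9}:12
  start at 0(j): 42
  start at 1(m): 12
sum over floor = 54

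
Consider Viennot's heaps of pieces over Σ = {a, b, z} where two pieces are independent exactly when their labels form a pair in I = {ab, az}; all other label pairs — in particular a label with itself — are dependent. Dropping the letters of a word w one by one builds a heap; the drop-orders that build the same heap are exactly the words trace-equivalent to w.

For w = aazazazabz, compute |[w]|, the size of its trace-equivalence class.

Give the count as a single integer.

piece 0:a — minimal
piece 1:a rests on {0:a}
piece 2:z — minimal
piece 3:a rests on {1:a}
piece 4:z rests on {2:z}
piece 5:a rests on {3:a}
piece 6:z rests on {4:z}
piece 7:a rests on {5:a}
piece 8:b rests on {6:z}
piece 9:z rests on {8:b}
minimal pieces: {0:a, 2:z}
ways to finish when only these pieces remain (= sum over removing one remaining piece with nothing left below it):
  1 left: {7}→1  {9}→1
  2 left: {5,7}→1  {7,9}→2  {8,9}→1
  3 left: {3,5,7}→1  {5,7,9}→3  {6,8,9}→1  {7,8,9}→3
  4 left: {1,3,5,7}→1  {3,5,7,9}→4  {4,6,8,9}→1  {5,7,8,9}→6  {6,7,8,9}→4
  5 left: {0,1,3,5,7}→1  {1,3,5,7,9}→5  {2,4,6,8,9}→1  {3,5,7,8,9}→10  {4,6,7,8,9}→5  {5,6,7,8,9}→10
  6 left: {0,1,3,5,7,9}→6  {1,3,5,7,8,9}→15  {2,4,6,7,8,9}→6  {3,5,6,7,8,9}→20  {4,5,6,7,8,9}→15
  7 left: {0,1,3,5,7,8,9}→21  {1,3,5,6,7,8,9}→35  {2,4,5,6,7,8,9}→21  {3,4,5,6,7,8,9}→35
  8 left: {0,1,3,5,6,7,8,9}→56  {1,3,4,5,6,7,8,9}→70  {2,3,4,5,6,7,8,9}→56
  placing 0:a first → 126 extensions
  placing 2:z first → 126 extensions
total linear extensions = 252

252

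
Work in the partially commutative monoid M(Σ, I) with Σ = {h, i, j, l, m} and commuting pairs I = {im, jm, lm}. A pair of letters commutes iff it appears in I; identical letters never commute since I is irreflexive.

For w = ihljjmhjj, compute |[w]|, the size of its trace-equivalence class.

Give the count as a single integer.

4

drop 0:i onto floor
drop 1:h onto {0:i}
drop 2:l onto {1:h}
drop 3:j onto {2:l}
drop 4:j onto {3:j}
drop 5:m onto {1:h}
drop 6:h onto {4:j, 5:m}
drop 7:j onto {6:h}
drop 8:j onto {7:j}
ground layer = {0:i}
drop-orders for the pieces not yet dropped (sum over which currently-grounded one goes next):
  1 to go: {8} 1
  2 to go: {7,8} 1
  3 to go: {6,7,8} 1
  4 to go: {4,6,7,8} 1  {5,6,7,8} 1
  5 to go: {3,4,6,7,8} 1  {4,5,6,7,8} 2
  6 to go: {2,3,4,6,7,8} 1  {3,4,5,6,7,8} 3
  7 to go: {2,3,4,5,6,7,8} 4
  if 0:i drops first: 4 orders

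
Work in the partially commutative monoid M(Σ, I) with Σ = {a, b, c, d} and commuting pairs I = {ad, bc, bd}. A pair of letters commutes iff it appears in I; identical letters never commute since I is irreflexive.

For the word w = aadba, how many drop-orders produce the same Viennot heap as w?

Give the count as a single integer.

5

piece 0:a — minimal
piece 1:a rests on {0:a}
piece 2:d — minimal
piece 3:b rests on {1:a}
piece 4:a rests on {3:b}
minimal pieces: {0:a, 2:d}
ways to finish when only these pieces remain (= sum over removing one remaining piece with nothing left below it):
  1 left: {2}→1  {4}→1
  2 left: {2,4}→2  {3,4}→1
  3 left: {1,3,4}→1  {2,3,4}→3
  placing 0:a first → 4 extensions
  placing 2:d first → 1 extensions
total linear extensions = 5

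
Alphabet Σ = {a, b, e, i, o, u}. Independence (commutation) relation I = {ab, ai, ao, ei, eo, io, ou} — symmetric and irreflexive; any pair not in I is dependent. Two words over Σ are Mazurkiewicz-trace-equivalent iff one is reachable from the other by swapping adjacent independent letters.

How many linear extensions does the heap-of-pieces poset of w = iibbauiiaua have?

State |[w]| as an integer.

0(i) covers ∅
1(i) covers 0:i
2(b) covers 1:i
3(b) covers 2:b
4(a) covers ∅
5(u) covers 3:b, 4:a
6(i) covers 5:u
7(i) covers 6:i
8(a) covers 5:u
9(u) covers 7:i, 8:a
10(a) covers 9:u
floor of heap: 0:i, 4:a
completions by unplaced set U, small U first (add the entries for U minus each lowest piece of U):
  |U|=1: {10}:1
  |U|=2: {9,10}:1
  |U|=3: {7,9,10}:1  {8,9,10}:1
  |U|=4: {6,7,9,10}:1  {7,8,9,10}:2
  |U|=5: {6,7,8,9,10}:3
  |U|=6: {5,6,7,8,9,10}:3
  |U|=7: {3,5,6,7,8,9,10}:3  {4,5,6,7,8,9,10}:3
  |U|=8: {2,3,5,6,7,8,9,10}:3  {3,4,5,6,7,8,9,10}:6
  |U|=9: {1,2,3,5,6,7,8,9,10}:3  {2,3,4,5,6,7,8,9,10}:9
  start at 0(i): 12
  start at 4(a): 3
sum over floor = 15

15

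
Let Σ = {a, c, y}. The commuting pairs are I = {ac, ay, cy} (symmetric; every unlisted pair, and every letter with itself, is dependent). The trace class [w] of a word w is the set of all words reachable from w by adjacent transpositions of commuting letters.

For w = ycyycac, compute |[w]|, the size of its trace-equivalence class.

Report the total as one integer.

140

#0=y has no predecessor
#1=c has no predecessor
#2=y depends on [0:y]
#3=y depends on [2:y]
#4=c depends on [1:c]
#5=a has no predecessor
#6=c depends on [4:c]
sources: [0:y, 1:c, 5:a]
N(rest) = Σ N(rest − s) over sources s of rest; N(one piece) = 1:
  size 1 → [3]=1  [5]=1  [6]=1
  size 2 → [2,3]=1  [3,5]=2  [3,6]=2  [4,6]=1  [5,6]=2
  size 3 → [0,2,3]=1  [1,4,6]=1  [2,3,5]=3  [2,3,6]=3  [3,4,6]=3  [3,5,6]=6  [4,5,6]=3
  size 4 → [0,2,3,5]=4  [0,2,3,6]=4  [1,3,4,6]=4  [1,4,5,6]=4  [2,3,4,6]=6  [2,3,5,6]=12  [3,4,5,6]=12
  size 5 → [0,2,3,4,6]=10  [0,2,3,5,6]=20  [1,2,3,4,6]=10  [1,3,4,5,6]=20  [2,3,4,5,6]=30
  first=0(y) contributes 60
  first=1(c) contributes 60
  first=5(a) contributes 20
|[w]| = 140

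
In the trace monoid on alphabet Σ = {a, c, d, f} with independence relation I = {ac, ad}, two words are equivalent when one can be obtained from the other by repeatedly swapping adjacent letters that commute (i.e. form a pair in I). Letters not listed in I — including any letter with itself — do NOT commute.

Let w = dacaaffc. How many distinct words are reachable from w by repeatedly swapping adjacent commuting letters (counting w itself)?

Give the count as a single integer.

10

0(d) covers ∅
1(a) covers ∅
2(c) covers 0:d
3(a) covers 1:a
4(a) covers 3:a
5(f) covers 2:c, 4:a
6(f) covers 5:f
7(c) covers 6:f
floor of heap: 0:d, 1:a
completions by unplaced set U, small U first (add the entries for U minus each lowest piece of U):
  |U|=1: {7}:1
  |U|=2: {6,7}:1
  |U|=3: {5,6,7}:1
  |U|=4: {2,5,6,7}:1  {4,5,6,7}:1
  |U|=5: {0,2,5,6,7}:1  {2,4,5,6,7}:2  {3,4,5,6,7}:1
  |U|=6: {0,2,4,5,6,7}:3  {1,3,4,5,6,7}:1  {2,3,4,5,6,7}:3
  start at 0(d): 4
  start at 1(a): 6
sum over floor = 10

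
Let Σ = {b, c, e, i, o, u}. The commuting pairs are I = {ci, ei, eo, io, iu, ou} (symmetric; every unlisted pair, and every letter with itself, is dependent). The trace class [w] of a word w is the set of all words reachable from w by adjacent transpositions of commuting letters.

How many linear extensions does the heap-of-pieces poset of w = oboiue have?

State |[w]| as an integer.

#0=o has no predecessor
#1=b depends on [0:o]
#2=o depends on [1:b]
#3=i depends on [1:b]
#4=u depends on [1:b]
#5=e depends on [4:u]
sources: [0:o]
N(rest) = Σ N(rest − s) over sources s of rest; N(one piece) = 1:
  size 1 → [2]=1  [3]=1  [5]=1
  size 2 → [2,3]=2  [2,5]=2  [3,5]=2  [4,5]=1
  size 3 → [2,3,5]=6  [2,4,5]=3  [3,4,5]=3
  size 4 → [2,3,4,5]=12
  first=0(o) contributes 12

12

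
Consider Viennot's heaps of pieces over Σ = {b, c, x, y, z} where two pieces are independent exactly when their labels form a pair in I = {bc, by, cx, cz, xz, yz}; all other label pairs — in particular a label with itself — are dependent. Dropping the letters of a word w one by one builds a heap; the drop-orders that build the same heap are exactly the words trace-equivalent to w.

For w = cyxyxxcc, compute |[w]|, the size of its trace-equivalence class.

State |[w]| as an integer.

6

#0=c has no predecessor
#1=y depends on [0:c]
#2=x depends on [1:y]
#3=y depends on [2:x]
#4=x depends on [3:y]
#5=x depends on [4:x]
#6=c depends on [3:y]
#7=c depends on [6:c]
sources: [0:c]
N(rest) = Σ N(rest − s) over sources s of rest; N(one piece) = 1:
  size 1 → [5]=1  [7]=1
  size 2 → [4,5]=1  [5,7]=2  [6,7]=1
  size 3 → [4,5,7]=3  [5,6,7]=3
  size 4 → [4,5,6,7]=6
  size 5 → [3,4,5,6,7]=6
  size 6 → [2,3,4,5,6,7]=6
  first=0(c) contributes 6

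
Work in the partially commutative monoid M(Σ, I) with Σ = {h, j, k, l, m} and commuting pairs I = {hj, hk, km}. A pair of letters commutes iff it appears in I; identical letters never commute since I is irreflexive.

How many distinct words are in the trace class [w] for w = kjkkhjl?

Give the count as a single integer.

drop 0:k onto floor
drop 1:j onto {0:k}
drop 2:k onto {1:j}
drop 3:k onto {2:k}
drop 4:h onto floor
drop 5:j onto {3:k}
drop 6:l onto {4:h, 5:j}
ground layer = {0:k, 4:h}
drop-orders for the pieces not yet dropped (sum over which currently-grounded one goes next):
  1 to go: {6} 1
  2 to go: {4,6} 1  {5,6} 1
  3 to go: {3,5,6} 1  {4,5,6} 2
  4 to go: {2,3,5,6} 1  {3,4,5,6} 3
  5 to go: {1,2,3,5,6} 1  {2,3,4,5,6} 4
  if 0:k drops first: 5 orders
  if 4:h drops first: 1 orders
heap linearizations: 6

6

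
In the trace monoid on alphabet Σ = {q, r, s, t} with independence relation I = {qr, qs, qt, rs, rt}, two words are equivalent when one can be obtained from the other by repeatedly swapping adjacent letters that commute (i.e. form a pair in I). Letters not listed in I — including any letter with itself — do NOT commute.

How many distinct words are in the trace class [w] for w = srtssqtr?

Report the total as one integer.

0(s) covers ∅
1(r) covers ∅
2(t) covers 0:s
3(s) covers 2:t
4(s) covers 3:s
5(q) covers ∅
6(t) covers 4:s
7(r) covers 1:r
floor of heap: 0:s, 1:r, 5:q
completions by unplaced set U, small U first (add the entries for U minus each lowest piece of U):
  |U|=1: {5}:1  {6}:1  {7}:1
  |U|=2: {1,7}:1  {4,6}:1  {5,6}:2  {5,7}:2  {6,7}:2
  |U|=3: {1,5,7}:3  {1,6,7}:3  {3,4,6}:1  {4,5,6}:3  {4,6,7}:3  {5,6,7}:6
  |U|=4: {1,4,6,7}:6  {1,5,6,7}:12  {2,3,4,6}:1  {3,4,5,6}:4  {3,4,6,7}:4  {4,5,6,7}:12
  |U|=5: {0,2,3,4,6}:1  {1,3,4,6,7}:10  {1,4,5,6,7}:30  {2,3,4,5,6}:5  {2,3,4,6,7}:5  {3,4,5,6,7}:20
  |U|=6: {0,2,3,4,5,6}:6  {0,2,3,4,6,7}:6  {1,2,3,4,6,7}:15  {1,3,4,5,6,7}:60  {2,3,4,5,6,7}:30
  start at 0(s): 105
  start at 1(r): 42
  start at 5(q): 21
sum over floor = 168

168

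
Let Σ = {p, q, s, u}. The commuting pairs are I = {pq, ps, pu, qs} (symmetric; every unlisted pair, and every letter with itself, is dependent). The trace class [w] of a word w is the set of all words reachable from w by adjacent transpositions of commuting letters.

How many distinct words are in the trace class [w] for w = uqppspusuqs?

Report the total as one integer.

piece 0:u — minimal
piece 1:q rests on {0:u}
piece 2:p — minimal
piece 3:p rests on {2:p}
piece 4:s rests on {0:u}
piece 5:p rests on {3:p}
piece 6:u rests on {1:q, 4:s}
piece 7:s rests on {6:u}
piece 8:u rests on {7:s}
piece 9:q rests on {8:u}
piece 10:s rests on {8:u}
minimal pieces: {0:u, 2:p}
ways to finish when only these pieces remain (= sum over removing one remaining piece with nothing left below it):
  1 left: {5}→1  {9}→1  {10}→1
  2 left: {3,5}→1  {5,9}→2  {5,10}→2  {9,10}→2
  3 left: {2,3,5}→1  {3,5,9}→3  {3,5,10}→3  {5,9,10}→6  {8,9,10}→2
  4 left: {2,3,5,9}→4  {2,3,5,10}→4  {3,5,9,10}→12  {5,8,9,10}→8  {7,8,9,10}→2
  5 left: {2,3,5,9,10}→20  {3,5,8,9,10}→20  {5,7,8,9,10}→10  {6,7,8,9,10}→2
  6 left: {1,6,7,8,9,10}→2  {2,3,5,8,9,10}→40  {3,5,7,8,9,10}→30  {4,6,7,8,9,10}→2  {5,6,7,8,9,10}→12
  7 left: {1,4,6,7,8,9,10}→4  {1,5,6,7,8,9,10}→14  {2,3,5,7,8,9,10}→70  {3,5,6,7,8,9,10}→42  {4,5,6,7,8,9,10}→14
  8 left: {0,1,4,6,7,8,9,10}→4  {1,3,5,6,7,8,9,10}→56  {1,4,5,6,7,8,9,10}→32  {2,3,5,6,7,8,9,10}→112  {3,4,5,6,7,8,9,10}→56
  9 left: {0,1,4,5,6,7,8,9,10}→36  {1,2,3,5,6,7,8,9,10}→168  {1,3,4,5,6,7,8,9,10}→144  {2,3,4,5,6,7,8,9,10}→168
  placing 0:u first → 480 extensions
  placing 2:p first → 180 extensions
total linear extensions = 660

660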